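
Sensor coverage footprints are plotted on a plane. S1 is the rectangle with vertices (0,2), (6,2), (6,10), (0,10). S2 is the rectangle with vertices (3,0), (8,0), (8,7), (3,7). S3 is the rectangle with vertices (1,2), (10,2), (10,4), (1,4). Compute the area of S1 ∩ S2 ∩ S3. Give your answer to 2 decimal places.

6.00

The intersection is the polygon with vertices (3,2), (3,4), (6,4), (6,2).
By the shoelace formula its area is 6.00.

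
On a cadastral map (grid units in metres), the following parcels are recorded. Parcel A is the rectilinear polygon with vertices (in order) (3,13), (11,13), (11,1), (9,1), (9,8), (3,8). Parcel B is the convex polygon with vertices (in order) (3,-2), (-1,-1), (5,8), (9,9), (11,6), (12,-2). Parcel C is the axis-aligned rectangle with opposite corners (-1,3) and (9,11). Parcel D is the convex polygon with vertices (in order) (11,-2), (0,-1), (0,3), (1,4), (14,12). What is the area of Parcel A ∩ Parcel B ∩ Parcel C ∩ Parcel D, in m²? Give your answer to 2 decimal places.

0.69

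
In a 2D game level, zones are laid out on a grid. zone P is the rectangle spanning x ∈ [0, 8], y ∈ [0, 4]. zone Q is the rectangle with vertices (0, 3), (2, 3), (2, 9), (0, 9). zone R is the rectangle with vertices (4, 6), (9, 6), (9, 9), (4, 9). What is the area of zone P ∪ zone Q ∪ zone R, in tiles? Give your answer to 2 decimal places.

By inclusion–exclusion:
Individual areas: |zone P| = 32, |zone Q| = 12, |zone R| = 15.
|zone P∩zone Q|: x∈[0,2], y∈[3,4] → 2·1 = 2.
|zone P∩zone R| = 0 (no overlap).
|zone Q∩zone R| = 0 (no overlap).
|zone P∩zone Q∩zone R| = 0.
|zone P ∪ zone Q ∪ zone R| = 59 − 2 + 0 = 57.00.

57.00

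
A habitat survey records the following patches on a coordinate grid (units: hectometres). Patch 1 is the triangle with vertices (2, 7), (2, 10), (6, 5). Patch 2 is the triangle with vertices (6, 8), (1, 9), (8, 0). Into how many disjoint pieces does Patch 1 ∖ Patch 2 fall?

Patch 1 ∖ Patch 2 splits into 2 disjoint pieces (area 0.3247, area 0.6857).

2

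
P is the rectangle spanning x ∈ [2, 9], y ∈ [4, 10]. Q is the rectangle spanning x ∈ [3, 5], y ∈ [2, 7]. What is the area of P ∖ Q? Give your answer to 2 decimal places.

36.00

|P∩Q|: x∈[3,5], y∈[4,7] → 2·3 = 6.
|P| = 42.
|P ∖ Q| = |P| − |P∩Q| = 42 − 6 = 36.00.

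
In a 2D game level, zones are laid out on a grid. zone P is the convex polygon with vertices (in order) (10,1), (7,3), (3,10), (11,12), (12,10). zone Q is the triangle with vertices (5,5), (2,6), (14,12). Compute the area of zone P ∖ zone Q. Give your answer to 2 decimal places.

|zone P| = 56, |zone P∩zone Q| = 10.3072.
|zone P ∖ zone Q| = |zone P| − |zone P∩zone Q| = 56 − 10.3072 = 45.69.

45.69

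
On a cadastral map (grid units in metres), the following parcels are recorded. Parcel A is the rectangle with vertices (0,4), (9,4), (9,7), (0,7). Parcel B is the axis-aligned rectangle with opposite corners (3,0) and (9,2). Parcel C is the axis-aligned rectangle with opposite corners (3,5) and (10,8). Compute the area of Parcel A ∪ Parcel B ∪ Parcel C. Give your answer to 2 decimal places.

48.00

By inclusion–exclusion:
Individual areas: |Parcel A| = 27, |Parcel B| = 12, |Parcel C| = 21.
|Parcel A∩Parcel B| = 0 (no overlap).
|Parcel A∩Parcel C|: x∈[3,9], y∈[5,7] → 6·2 = 12.
|Parcel B∩Parcel C| = 0 (no overlap).
|Parcel A∩Parcel B∩Parcel C| = 0.
|Parcel A ∪ Parcel B ∪ Parcel C| = 60 − 12 + 0 = 48.00.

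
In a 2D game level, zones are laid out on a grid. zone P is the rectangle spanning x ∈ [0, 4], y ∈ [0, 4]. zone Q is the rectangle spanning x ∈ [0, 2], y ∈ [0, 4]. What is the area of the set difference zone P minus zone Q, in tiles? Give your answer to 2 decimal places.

8.00

|zone P∩zone Q|: x∈[0,2], y∈[0,4] → 2·4 = 8.
|zone P| = 16.
|zone P ∖ zone Q| = |zone P| − |zone P∩zone Q| = 16 − 8 = 8.00.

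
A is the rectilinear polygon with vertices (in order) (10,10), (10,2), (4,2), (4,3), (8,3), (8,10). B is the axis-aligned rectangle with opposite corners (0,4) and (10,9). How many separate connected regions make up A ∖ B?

2

A ∖ B splits into 2 disjoint pieces (area 2, area 8).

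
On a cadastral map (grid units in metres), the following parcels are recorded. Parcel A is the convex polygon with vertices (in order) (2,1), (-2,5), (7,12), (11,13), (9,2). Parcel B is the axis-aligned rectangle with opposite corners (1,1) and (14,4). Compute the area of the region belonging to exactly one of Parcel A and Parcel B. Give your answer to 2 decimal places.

87.27

|Parcel A| = 89, |Parcel B| = 39, |Parcel A∩Parcel B| = 20.3636.
|Parcel A △ Parcel B| = |Parcel A| + |Parcel B| − 2·|Parcel A∩Parcel B| = 89 + 39 − 40.7273 = 87.27.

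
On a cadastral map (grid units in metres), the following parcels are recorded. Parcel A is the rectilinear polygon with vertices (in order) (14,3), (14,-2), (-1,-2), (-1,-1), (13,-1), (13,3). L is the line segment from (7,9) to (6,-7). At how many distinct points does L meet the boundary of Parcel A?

The segment meets the boundary at (6.312,-2), (6.375,-1).

2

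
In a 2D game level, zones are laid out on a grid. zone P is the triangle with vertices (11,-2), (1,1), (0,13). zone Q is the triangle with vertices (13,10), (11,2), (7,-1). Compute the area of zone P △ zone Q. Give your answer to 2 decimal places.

|zone P| = 58.5, |zone Q| = 13, |zone P∩zone Q| = 1.581.
|zone P △ zone Q| = |zone P| + |zone Q| − 2·|zone P∩zone Q| = 58.5 + 13 − 3.1619 = 68.34.

68.34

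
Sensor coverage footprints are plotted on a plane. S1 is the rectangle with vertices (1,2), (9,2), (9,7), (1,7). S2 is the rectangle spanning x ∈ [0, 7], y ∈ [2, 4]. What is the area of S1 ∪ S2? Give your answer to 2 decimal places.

By inclusion–exclusion:
Individual areas: |S1| = 40, |S2| = 14.
|S1∩S2|: x∈[1,7], y∈[2,4] → 6·2 = 12.
|S1 ∪ S2| = 54 − 12 = 42.00.

42.00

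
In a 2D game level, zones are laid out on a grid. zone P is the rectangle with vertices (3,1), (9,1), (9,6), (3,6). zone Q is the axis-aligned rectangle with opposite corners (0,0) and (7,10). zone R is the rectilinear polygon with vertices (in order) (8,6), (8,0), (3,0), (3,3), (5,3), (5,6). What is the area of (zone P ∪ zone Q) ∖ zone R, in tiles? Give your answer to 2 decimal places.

|zone P ∪ zone Q| = 80.
|(zone P ∪ zone Q) ∩ zone R| = 23.
|(zone P ∪ zone Q) ∖ zone R| = 80 − 23 = 57.00.

57.00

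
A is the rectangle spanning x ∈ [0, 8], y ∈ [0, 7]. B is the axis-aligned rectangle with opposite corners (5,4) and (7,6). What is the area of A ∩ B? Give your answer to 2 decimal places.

4.00

|A∩B|: x∈[5,7], y∈[4,6] → 2·2 = 4.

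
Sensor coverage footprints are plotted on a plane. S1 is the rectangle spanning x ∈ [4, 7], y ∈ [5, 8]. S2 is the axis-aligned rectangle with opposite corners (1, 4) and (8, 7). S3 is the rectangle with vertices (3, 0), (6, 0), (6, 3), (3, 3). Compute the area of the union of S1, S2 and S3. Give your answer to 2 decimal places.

33.00

By inclusion–exclusion:
Individual areas: |S1| = 9, |S2| = 21, |S3| = 9.
|S1∩S2|: x∈[4,7], y∈[5,7] → 3·2 = 6.
|S1∩S3| = 0 (no overlap).
|S2∩S3| = 0 (no overlap).
|S1∩S2∩S3| = 0.
|S1 ∪ S2 ∪ S3| = 39 − 6 + 0 = 33.00.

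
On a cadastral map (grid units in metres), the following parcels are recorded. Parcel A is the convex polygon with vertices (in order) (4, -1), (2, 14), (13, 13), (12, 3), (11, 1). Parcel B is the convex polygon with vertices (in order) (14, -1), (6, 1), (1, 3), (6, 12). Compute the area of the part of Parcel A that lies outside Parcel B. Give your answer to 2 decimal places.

66.21

|Parcel A| = 125.5, |Parcel A∩Parcel B| = 59.2927.
|Parcel A ∖ Parcel B| = |Parcel A| − |Parcel A∩Parcel B| = 125.5 − 59.2927 = 66.21.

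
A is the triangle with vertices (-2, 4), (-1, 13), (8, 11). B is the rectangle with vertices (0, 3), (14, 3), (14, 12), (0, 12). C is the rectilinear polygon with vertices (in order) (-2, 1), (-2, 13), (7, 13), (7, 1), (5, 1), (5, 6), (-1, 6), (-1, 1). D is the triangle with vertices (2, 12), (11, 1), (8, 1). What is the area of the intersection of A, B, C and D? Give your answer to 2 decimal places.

1.70

The intersection is the polygon with vertices (4.053,8.237), (2,12), (4.705,8.694).
By the shoelace formula its area is 1.70.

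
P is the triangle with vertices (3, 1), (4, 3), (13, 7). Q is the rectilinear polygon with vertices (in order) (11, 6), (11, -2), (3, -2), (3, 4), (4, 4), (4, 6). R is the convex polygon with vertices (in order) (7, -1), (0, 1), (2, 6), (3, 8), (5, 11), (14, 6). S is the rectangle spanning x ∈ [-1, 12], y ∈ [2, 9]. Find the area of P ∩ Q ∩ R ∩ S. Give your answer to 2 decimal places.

6.09

The intersection is the polygon with vertices (11,6), (11,5.8), (4.667,2), (3.5,2), (4,3), (10.75,6).
By the shoelace formula its area is 6.09.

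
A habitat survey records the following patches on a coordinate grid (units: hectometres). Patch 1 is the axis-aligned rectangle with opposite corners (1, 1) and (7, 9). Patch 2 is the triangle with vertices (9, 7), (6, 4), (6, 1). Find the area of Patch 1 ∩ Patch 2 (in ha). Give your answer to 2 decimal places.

The intersection is the polygon with vertices (7,3), (6,1), (6,4), (7,5).
By the shoelace formula its area is 2.50.

2.50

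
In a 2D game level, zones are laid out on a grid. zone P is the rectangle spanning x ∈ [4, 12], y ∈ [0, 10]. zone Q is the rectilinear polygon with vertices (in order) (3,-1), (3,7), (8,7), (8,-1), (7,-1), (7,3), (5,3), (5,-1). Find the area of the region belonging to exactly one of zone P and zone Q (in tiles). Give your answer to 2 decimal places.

|zone P| = 80, |zone Q| = 32, |zone P∩zone Q| = 22.
|zone P △ zone Q| = |zone P| + |zone Q| − 2·|zone P∩zone Q| = 80 + 32 − 44 = 68.00.

68.00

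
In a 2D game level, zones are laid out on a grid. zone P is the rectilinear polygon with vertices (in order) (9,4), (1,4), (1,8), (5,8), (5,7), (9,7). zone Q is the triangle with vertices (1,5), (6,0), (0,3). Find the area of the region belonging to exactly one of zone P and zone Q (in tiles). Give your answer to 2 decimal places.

|zone P| = 28, |zone Q| = 7.5, |zone P∩zone Q| = 0.5.
|zone P △ zone Q| = |zone P| + |zone Q| − 2·|zone P∩zone Q| = 28 + 7.5 − 1 = 34.50.

34.50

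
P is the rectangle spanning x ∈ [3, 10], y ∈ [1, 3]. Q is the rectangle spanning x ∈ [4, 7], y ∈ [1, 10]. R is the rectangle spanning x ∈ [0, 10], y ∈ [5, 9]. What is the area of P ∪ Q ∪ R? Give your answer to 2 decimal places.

63.00

By inclusion–exclusion:
Individual areas: |P| = 14, |Q| = 27, |R| = 40.
|P∩Q|: x∈[4,7], y∈[1,3] → 3·2 = 6.
|P∩R| = 0 (no overlap).
|Q∩R|: x∈[4,7], y∈[5,9] → 3·4 = 12.
|P∩Q∩R| = 0.
|P ∪ Q ∪ R| = 81 − 18 + 0 = 63.00.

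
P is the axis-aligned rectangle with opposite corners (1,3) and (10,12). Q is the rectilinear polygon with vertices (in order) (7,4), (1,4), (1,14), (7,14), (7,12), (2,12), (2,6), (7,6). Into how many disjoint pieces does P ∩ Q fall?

P ∩ Q is a single connected region.

1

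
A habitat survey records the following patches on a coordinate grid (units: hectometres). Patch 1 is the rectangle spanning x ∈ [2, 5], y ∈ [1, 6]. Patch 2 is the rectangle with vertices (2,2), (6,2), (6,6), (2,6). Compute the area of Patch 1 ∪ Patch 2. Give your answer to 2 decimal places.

By inclusion–exclusion:
Individual areas: |Patch 1| = 15, |Patch 2| = 16.
|Patch 1∩Patch 2|: x∈[2,5], y∈[2,6] → 3·4 = 12.
|Patch 1 ∪ Patch 2| = 31 − 12 = 19.00.

19.00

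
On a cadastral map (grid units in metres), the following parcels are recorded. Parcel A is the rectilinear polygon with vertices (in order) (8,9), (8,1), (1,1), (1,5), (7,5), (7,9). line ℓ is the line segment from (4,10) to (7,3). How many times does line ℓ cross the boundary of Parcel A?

1

The segment meets the boundary at (6.143,5).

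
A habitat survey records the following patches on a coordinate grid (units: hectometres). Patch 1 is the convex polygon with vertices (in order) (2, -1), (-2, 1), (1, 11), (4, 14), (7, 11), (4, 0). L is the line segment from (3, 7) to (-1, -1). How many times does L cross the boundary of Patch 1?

The segment meets the boundary at (-0.4,0.2).

1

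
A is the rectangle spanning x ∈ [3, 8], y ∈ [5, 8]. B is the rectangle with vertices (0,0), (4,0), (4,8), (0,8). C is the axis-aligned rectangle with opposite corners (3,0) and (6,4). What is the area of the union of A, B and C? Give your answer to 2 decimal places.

52.00

By inclusion–exclusion:
Individual areas: |A| = 15, |B| = 32, |C| = 12.
|A∩B|: x∈[3,4], y∈[5,8] → 1·3 = 3.
|A∩C| = 0 (no overlap).
|B∩C|: x∈[3,4], y∈[0,4] → 1·4 = 4.
|A∩B∩C| = 0.
|A ∪ B ∪ C| = 59 − 7 + 0 = 52.00.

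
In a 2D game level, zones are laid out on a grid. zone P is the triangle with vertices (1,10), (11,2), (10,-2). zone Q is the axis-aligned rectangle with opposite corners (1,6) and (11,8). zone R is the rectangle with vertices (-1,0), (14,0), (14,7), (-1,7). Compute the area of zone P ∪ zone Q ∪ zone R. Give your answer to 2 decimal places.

118.00

By inclusion–exclusion:
Individual areas: |zone P| = 24, |zone Q| = 20, |zone R| = 105.
|zone P∩zone Q| = 3.
|zone P∩zone R| = 19.75.
|zone Q∩zone R|: x∈[1,11], y∈[6,7] → 10·1 = 10.
|zone P∩zone Q∩zone R| = 1.75.
|zone P ∪ zone Q ∪ zone R| = 149 − 32.75 + 1.75 = 118.00.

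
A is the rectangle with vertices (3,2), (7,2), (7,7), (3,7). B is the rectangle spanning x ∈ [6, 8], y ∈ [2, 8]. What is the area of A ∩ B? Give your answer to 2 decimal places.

|A∩B|: x∈[6,7], y∈[2,7] → 1·5 = 5.

5.00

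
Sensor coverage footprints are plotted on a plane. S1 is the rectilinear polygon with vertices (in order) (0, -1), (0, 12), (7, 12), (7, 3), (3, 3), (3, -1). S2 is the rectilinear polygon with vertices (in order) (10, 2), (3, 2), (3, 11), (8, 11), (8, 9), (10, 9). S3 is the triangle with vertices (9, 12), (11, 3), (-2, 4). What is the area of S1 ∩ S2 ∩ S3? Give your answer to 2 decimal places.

22.52

The intersection is the polygon with vertices (3,7.636), (7,10.546), (7,3.308), (3,3.615).
By the shoelace formula its area is 22.52.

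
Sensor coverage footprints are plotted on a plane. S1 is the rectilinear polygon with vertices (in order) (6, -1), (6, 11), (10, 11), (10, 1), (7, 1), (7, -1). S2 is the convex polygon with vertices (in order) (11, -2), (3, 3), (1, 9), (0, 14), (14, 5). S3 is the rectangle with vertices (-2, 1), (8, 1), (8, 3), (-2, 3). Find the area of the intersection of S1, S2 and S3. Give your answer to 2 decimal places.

3.99

The intersection is the polygon with vertices (7,1), (6.2,1), (6,1.125), (6,3), (8,3), (8,1).
By the shoelace formula its area is 3.99.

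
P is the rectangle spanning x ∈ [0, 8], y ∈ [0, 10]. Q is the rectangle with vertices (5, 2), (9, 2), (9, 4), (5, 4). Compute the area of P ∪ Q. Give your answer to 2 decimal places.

82.00

By inclusion–exclusion:
Individual areas: |P| = 80, |Q| = 8.
|P∩Q|: x∈[5,8], y∈[2,4] → 3·2 = 6.
|P ∪ Q| = 88 − 6 = 82.00.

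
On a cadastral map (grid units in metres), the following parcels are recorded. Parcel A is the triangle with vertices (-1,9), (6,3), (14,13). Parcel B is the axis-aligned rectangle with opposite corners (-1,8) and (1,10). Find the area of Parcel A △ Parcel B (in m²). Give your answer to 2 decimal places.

59.10

|Parcel A| = 59, |Parcel B| = 4, |Parcel A∩Parcel B| = 1.95.
|Parcel A △ Parcel B| = |Parcel A| + |Parcel B| − 2·|Parcel A∩Parcel B| = 59 + 4 − 3.9 = 59.10.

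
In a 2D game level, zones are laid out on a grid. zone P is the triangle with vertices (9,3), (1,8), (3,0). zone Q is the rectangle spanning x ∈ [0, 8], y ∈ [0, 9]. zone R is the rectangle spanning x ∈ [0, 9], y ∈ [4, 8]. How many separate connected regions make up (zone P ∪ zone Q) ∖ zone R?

2

(zone P ∪ zone Q) ∖ zone R splits into 2 disjoint pieces (area 32.5625, area 8).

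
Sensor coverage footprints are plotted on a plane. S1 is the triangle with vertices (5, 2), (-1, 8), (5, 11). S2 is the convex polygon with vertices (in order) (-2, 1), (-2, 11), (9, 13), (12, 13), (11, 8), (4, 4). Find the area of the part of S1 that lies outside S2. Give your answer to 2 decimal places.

|S1| = 27, |S1∩S2| = 24.881.
|S1 ∖ S2| = |S1| − |S1∩S2| = 27 − 24.881 = 2.12.

2.12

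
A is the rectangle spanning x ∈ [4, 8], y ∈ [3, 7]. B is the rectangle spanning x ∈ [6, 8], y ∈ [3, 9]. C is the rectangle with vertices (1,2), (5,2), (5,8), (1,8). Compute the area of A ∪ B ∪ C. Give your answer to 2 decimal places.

By inclusion–exclusion:
Individual areas: |A| = 16, |B| = 12, |C| = 24.
|A∩B|: x∈[6,8], y∈[3,7] → 2·4 = 8.
|A∩C|: x∈[4,5], y∈[3,7] → 1·4 = 4.
|B∩C| = 0 (no overlap).
|A∩B∩C| = 0.
|A ∪ B ∪ C| = 52 − 12 + 0 = 40.00.

40.00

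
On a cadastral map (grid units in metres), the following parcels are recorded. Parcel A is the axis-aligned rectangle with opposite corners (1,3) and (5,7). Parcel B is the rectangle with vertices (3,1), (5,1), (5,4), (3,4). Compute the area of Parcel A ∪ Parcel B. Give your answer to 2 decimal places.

By inclusion–exclusion:
Individual areas: |Parcel A| = 16, |Parcel B| = 6.
|Parcel A∩Parcel B|: x∈[3,5], y∈[3,4] → 2·1 = 2.
|Parcel A ∪ Parcel B| = 22 − 2 = 20.00.

20.00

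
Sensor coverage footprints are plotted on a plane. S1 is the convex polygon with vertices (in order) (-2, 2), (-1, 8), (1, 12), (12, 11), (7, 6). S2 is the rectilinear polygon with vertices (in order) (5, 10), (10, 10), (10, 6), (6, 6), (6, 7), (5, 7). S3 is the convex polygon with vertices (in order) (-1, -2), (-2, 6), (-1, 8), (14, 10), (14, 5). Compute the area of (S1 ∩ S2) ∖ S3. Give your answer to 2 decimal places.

4.33

|S1 ∩ S2| = 14.5.
|(S1 ∩ S2) ∩ S3| = 10.1667.
|(S1 ∩ S2) ∖ S3| = 14.5 − 10.1667 = 4.33.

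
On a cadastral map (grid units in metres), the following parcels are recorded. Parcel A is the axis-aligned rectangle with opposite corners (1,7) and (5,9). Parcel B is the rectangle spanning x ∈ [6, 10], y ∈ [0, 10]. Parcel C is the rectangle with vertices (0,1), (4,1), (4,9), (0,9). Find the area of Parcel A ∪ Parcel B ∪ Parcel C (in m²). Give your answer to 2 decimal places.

By inclusion–exclusion:
Individual areas: |Parcel A| = 8, |Parcel B| = 40, |Parcel C| = 32.
|Parcel A∩Parcel B| = 0 (no overlap).
|Parcel A∩Parcel C|: x∈[1,4], y∈[7,9] → 3·2 = 6.
|Parcel B∩Parcel C| = 0 (no overlap).
|Parcel A∩Parcel B∩Parcel C| = 0.
|Parcel A ∪ Parcel B ∪ Parcel C| = 80 − 6 + 0 = 74.00.

74.00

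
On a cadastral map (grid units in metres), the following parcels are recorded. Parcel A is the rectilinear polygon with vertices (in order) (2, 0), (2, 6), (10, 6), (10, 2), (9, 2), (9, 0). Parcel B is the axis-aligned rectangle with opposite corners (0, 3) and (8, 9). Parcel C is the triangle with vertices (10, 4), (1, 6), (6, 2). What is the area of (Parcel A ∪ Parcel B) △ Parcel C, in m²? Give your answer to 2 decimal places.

|Parcel A ∪ Parcel B| = 76.
|(Parcel A ∪ Parcel B) ∩ Parcel C| = 13.
|(Parcel A ∪ Parcel B) △ Parcel C| = 76 + 13 − 26 = 63.00.

63.00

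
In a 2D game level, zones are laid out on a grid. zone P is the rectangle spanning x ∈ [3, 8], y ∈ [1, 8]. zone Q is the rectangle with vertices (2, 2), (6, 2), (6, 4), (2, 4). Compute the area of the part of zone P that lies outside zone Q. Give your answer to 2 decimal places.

|zone P∩zone Q|: x∈[3,6], y∈[2,4] → 3·2 = 6.
|zone P| = 35.
|zone P ∖ zone Q| = |zone P| − |zone P∩zone Q| = 35 − 6 = 29.00.

29.00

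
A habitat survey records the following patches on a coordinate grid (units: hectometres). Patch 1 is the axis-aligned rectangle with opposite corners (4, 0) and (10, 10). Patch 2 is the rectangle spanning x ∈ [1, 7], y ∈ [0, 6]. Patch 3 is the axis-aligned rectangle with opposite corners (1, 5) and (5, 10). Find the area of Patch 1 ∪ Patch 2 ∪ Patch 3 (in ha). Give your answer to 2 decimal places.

90.00

By inclusion–exclusion:
Individual areas: |Patch 1| = 60, |Patch 2| = 36, |Patch 3| = 20.
|Patch 1∩Patch 2|: x∈[4,7], y∈[0,6] → 3·6 = 18.
|Patch 1∩Patch 3|: x∈[4,5], y∈[5,10] → 1·5 = 5.
|Patch 2∩Patch 3|: x∈[1,5], y∈[5,6] → 4·1 = 4.
|Patch 1∩Patch 2∩Patch 3| = 1.
|Patch 1 ∪ Patch 2 ∪ Patch 3| = 116 − 27 + 1 = 90.00.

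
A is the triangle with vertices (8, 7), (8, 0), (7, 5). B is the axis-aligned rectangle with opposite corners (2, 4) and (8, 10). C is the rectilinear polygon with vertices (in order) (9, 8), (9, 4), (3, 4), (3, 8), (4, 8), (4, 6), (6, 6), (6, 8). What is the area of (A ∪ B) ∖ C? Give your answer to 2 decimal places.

|A ∪ B| = 37.6.
|(A ∪ B) ∩ C| = 16.
|(A ∪ B) ∖ C| = 37.6 − 16 = 21.60.

21.60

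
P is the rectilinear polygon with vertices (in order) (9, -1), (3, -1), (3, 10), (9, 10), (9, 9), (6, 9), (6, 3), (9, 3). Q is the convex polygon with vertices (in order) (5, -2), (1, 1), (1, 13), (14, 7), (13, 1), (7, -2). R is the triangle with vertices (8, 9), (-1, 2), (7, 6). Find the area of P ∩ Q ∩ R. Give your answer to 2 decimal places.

4.58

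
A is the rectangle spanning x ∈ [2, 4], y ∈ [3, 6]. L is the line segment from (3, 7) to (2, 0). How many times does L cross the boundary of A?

2

The segment meets the boundary at (2.429,3), (2.857,6).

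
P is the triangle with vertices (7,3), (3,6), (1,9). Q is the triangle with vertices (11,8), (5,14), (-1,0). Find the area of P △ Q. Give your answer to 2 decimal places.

58.31

|P| = 3, |Q| = 60, |P∩Q| = 2.3444.
|P △ Q| = |P| + |Q| − 2·|P∩Q| = 3 + 60 − 4.6887 = 58.31.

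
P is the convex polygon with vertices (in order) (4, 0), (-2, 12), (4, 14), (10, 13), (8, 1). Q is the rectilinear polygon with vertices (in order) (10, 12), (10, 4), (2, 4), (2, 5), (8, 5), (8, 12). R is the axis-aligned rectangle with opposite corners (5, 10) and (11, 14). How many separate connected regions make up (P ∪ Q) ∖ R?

1

(P ∪ Q) ∖ R is a single connected region.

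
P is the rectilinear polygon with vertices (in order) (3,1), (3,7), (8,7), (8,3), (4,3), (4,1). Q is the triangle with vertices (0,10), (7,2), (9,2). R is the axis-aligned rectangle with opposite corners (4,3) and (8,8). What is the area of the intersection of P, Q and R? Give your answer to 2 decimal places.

The intersection is the polygon with vertices (7.875,3), (6.125,3), (4,5.429), (4,6.444).
By the shoelace formula its area is 4.09.

4.09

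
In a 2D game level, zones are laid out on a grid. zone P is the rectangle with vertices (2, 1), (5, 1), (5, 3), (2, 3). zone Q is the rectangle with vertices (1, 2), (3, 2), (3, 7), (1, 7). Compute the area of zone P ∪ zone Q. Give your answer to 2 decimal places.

15.00

By inclusion–exclusion:
Individual areas: |zone P| = 6, |zone Q| = 10.
|zone P∩zone Q|: x∈[2,3], y∈[2,3] → 1·1 = 1.
|zone P ∪ zone Q| = 16 − 1 = 15.00.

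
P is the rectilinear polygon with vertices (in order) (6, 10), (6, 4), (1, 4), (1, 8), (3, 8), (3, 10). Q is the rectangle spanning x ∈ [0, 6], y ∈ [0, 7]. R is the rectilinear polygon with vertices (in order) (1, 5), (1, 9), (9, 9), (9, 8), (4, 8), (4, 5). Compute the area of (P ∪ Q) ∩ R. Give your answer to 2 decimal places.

12.00

|P ∪ Q| = 53.
|(P ∪ Q) ∩ R| = 12.00.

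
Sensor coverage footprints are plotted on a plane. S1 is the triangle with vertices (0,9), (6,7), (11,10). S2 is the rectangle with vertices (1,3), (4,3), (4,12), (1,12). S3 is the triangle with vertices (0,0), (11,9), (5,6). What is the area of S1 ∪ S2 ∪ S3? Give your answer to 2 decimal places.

By inclusion–exclusion:
Individual areas: |S1| = 14, |S2| = 27, |S3| = 10.5.
|S1∩S2| = 3.1818.
|S1∩S3| = 0.
|S2∩S3| = 1.3045.
|S1∩S2∩S3| = 0.
|S1 ∪ S2 ∪ S3| = 51.5 − 4.4864 + 0 = 47.01.

47.01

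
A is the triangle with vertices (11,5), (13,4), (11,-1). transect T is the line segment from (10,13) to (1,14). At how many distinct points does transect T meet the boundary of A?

The segment lies entirely outside A and never meets its boundary.

0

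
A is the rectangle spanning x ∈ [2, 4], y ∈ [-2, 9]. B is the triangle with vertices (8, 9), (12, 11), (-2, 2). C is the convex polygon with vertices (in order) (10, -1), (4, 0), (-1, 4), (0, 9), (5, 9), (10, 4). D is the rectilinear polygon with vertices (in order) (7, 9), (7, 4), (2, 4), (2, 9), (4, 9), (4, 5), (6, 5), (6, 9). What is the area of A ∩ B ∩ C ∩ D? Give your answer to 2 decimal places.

0.57

The intersection is the polygon with vertices (2,4.8), (4,6.2), (4,5.857), (2,4.571).
By the shoelace formula its area is 0.57.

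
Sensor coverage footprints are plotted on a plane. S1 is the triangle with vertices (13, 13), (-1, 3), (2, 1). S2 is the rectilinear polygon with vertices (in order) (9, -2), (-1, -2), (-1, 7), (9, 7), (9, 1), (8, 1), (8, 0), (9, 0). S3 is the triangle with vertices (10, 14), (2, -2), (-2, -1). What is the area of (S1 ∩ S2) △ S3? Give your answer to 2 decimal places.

|S1 ∩ S2| = 20.3.
|(S1 ∩ S2) ∩ S3| = 14.0145.
|(S1 ∩ S2) △ S3| = 20.3 + 36 − 28.029 = 28.27.

28.27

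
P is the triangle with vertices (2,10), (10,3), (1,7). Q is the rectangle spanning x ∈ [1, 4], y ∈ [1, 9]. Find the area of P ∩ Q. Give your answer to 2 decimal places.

7.01

The intersection is the polygon with vertices (4,8.25), (4,5.667), (1,7), (1.667,9), (3.143,9).
By the shoelace formula its area is 7.01.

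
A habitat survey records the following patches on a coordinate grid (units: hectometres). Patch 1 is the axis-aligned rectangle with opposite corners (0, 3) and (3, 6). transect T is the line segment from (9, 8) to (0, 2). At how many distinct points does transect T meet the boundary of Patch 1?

2

The segment meets the boundary at (1.5,3), (3,4).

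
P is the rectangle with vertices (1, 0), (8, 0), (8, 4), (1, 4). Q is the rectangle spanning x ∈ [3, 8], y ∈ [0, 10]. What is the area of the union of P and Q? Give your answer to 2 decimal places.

By inclusion–exclusion:
Individual areas: |P| = 28, |Q| = 50.
|P∩Q|: x∈[3,8], y∈[0,4] → 5·4 = 20.
|P ∪ Q| = 78 − 20 = 58.00.

58.00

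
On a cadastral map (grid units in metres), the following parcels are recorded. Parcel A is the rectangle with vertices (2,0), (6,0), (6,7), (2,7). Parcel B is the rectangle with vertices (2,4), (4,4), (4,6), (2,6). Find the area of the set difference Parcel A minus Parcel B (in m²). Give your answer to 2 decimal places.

24.00

|Parcel A∩Parcel B|: x∈[2,4], y∈[4,6] → 2·2 = 4.
|Parcel A| = 28.
|Parcel A ∖ Parcel B| = |Parcel A| − |Parcel A∩Parcel B| = 28 − 4 = 24.00.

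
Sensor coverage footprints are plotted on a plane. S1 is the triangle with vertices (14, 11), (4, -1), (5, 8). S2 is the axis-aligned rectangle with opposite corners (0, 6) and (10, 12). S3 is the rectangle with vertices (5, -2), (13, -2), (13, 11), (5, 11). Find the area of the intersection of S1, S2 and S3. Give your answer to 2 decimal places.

14.15

The intersection is the polygon with vertices (5,6), (5,8), (10,9.667), (10,6.2), (9.833,6).
By the shoelace formula its area is 14.15.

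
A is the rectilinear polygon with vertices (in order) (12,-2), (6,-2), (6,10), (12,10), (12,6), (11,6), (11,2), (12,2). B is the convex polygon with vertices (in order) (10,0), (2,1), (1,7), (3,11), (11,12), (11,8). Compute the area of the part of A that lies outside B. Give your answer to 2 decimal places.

|A| = 68, |A∩B| = 45.
|A ∖ B| = |A| − |A∩B| = 68 − 45 = 23.00.

23.00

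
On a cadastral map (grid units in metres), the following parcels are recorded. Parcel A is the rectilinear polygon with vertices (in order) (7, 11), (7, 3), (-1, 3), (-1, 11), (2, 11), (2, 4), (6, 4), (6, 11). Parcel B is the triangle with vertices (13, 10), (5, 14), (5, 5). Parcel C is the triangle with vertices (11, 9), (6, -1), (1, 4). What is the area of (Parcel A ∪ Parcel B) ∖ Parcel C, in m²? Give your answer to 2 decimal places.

55.52

|Parcel A ∪ Parcel B| = 66.9375.
|(Parcel A ∪ Parcel B) ∩ Parcel C| = 11.4148.
|(Parcel A ∪ Parcel B) ∖ Parcel C| = 66.9375 − 11.4148 = 55.52.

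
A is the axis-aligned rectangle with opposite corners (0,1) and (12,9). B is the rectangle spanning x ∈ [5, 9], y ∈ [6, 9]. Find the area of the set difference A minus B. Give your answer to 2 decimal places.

84.00

|A∩B|: x∈[5,9], y∈[6,9] → 4·3 = 12.
|A| = 96.
|A ∖ B| = |A| − |A∩B| = 96 − 12 = 84.00.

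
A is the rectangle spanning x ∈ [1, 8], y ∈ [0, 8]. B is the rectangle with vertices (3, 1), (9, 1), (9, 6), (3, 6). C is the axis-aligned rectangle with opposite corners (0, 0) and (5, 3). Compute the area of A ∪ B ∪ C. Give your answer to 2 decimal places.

64.00

By inclusion–exclusion:
Individual areas: |A| = 56, |B| = 30, |C| = 15.
|A∩B|: x∈[3,8], y∈[1,6] → 5·5 = 25.
|A∩C|: x∈[1,5], y∈[0,3] → 4·3 = 12.
|B∩C|: x∈[3,5], y∈[1,3] → 2·2 = 4.
|A∩B∩C| = 4.
|A ∪ B ∪ C| = 101 − 41 + 4 = 64.00.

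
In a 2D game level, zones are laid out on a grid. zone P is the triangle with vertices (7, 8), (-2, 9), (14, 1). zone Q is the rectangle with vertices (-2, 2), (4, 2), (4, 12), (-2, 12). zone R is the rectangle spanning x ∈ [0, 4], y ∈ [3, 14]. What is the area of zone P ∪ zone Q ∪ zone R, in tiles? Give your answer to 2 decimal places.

89.00

By inclusion–exclusion:
Individual areas: |zone P| = 28, |zone Q| = 60, |zone R| = 44.
|zone P∩zone Q| = 7.
|zone P∩zone R| = 6.2222.
|zone Q∩zone R|: x∈[0,4], y∈[3,12] → 4·9 = 36.
|zone P∩zone Q∩zone R| = 6.2222.
|zone P ∪ zone Q ∪ zone R| = 132 − 49.2222 + 6.2222 = 89.00.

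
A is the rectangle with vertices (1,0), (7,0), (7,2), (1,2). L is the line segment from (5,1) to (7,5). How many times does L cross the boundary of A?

1

The segment meets the boundary at (5.5,2).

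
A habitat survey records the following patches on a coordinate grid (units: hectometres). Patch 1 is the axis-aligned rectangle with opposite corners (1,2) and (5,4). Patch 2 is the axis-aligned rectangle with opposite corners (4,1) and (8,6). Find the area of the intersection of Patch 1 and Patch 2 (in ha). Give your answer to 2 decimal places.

2.00

|Patch 1∩Patch 2|: x∈[4,5], y∈[2,4] → 1·2 = 2.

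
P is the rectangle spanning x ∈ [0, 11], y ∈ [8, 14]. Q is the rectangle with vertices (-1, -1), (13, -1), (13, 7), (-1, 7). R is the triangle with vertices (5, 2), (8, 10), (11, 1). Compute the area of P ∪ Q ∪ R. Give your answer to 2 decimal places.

By inclusion–exclusion:
Individual areas: |P| = 66, |Q| = 112, |R| = 25.5.
|P∩Q| = 0 (no overlap).
|P∩R| = 1.4167.
|Q∩R| = 22.3125.
|P∩Q∩R| = 0.
|P ∪ Q ∪ R| = 203.5 − 23.7292 + 0 = 179.77.

179.77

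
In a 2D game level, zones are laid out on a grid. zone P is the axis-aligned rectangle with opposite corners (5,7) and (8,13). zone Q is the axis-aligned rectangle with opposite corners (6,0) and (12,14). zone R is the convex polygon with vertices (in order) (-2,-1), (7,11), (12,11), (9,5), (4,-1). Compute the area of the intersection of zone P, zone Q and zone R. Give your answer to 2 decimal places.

7.33

The intersection is the polygon with vertices (8,7), (6,7), (6,9.667), (7,11), (8,11).
By the shoelace formula its area is 7.33.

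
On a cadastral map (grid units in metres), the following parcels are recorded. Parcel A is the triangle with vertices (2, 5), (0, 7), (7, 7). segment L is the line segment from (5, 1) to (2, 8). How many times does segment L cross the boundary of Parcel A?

The segment meets the boundary at (2.429,7), (3.098,5.439).

2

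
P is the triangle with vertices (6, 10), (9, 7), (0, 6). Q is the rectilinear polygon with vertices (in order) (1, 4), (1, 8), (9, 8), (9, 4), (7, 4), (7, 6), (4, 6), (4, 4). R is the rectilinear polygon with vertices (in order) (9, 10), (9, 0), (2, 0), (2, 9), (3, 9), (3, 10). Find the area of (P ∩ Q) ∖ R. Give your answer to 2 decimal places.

0.83

|P ∩ Q| = 9.7222.
|(P ∩ Q) ∩ R| = 8.8889.
|(P ∩ Q) ∖ R| = 9.7222 − 8.8889 = 0.83.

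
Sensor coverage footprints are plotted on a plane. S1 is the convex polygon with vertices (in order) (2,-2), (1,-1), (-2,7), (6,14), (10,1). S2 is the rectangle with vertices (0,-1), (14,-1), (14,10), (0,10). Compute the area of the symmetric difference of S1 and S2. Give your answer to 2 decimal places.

84.54

|S1| = 110.5, |S2| = 154, |S1∩S2| = 89.9789.
|S1 △ S2| = |S1| + |S2| − 2·|S1∩S2| = 110.5 + 154 − 179.9579 = 84.54.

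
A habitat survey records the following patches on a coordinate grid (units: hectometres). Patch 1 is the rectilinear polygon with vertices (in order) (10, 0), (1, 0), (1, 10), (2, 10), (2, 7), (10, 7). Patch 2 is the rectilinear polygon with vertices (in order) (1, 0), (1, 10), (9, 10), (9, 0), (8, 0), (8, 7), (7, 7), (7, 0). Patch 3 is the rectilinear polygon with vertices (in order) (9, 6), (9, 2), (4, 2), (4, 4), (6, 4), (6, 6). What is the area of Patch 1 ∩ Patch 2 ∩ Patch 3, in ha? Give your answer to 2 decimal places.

12.00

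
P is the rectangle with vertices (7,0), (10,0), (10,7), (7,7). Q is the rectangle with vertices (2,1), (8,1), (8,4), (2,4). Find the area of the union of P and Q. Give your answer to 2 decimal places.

By inclusion–exclusion:
Individual areas: |P| = 21, |Q| = 18.
|P∩Q|: x∈[7,8], y∈[1,4] → 1·3 = 3.
|P ∪ Q| = 39 − 3 = 36.00.

36.00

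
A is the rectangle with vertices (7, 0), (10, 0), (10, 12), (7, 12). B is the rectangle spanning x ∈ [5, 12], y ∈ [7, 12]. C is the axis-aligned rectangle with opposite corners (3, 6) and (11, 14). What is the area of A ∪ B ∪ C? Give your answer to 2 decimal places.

By inclusion–exclusion:
Individual areas: |A| = 36, |B| = 35, |C| = 64.
|A∩B|: x∈[7,10], y∈[7,12] → 3·5 = 15.
|A∩C|: x∈[7,10], y∈[6,12] → 3·6 = 18.
|B∩C|: x∈[5,11], y∈[7,12] → 6·5 = 30.
|A∩B∩C| = 15.
|A ∪ B ∪ C| = 135 − 63 + 15 = 87.00.

87.00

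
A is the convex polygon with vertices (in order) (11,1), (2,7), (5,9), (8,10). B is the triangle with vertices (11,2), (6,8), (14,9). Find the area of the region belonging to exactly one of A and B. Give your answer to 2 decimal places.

44.42

|A| = 33, |B| = 26.5, |A∩B| = 7.5378.
|A △ B| = |A| + |B| − 2·|A∩B| = 33 + 26.5 − 15.0756 = 44.42.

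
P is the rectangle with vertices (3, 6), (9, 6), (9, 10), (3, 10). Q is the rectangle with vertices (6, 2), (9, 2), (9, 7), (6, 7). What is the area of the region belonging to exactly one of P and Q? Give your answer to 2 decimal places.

33.00

|P∩Q|: x∈[6,9], y∈[6,7] → 3·1 = 3.
|P △ Q| = |P| + |Q| − 2·|P∩Q| = 24 + 15 − 6 = 33.00.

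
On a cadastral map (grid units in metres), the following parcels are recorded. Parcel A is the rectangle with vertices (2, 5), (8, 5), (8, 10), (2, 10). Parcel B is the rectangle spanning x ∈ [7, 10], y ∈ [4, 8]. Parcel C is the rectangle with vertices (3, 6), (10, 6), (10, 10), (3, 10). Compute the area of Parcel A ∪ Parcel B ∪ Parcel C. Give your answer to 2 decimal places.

By inclusion–exclusion:
Individual areas: |Parcel A| = 30, |Parcel B| = 12, |Parcel C| = 28.
|Parcel A∩Parcel B|: x∈[7,8], y∈[5,8] → 1·3 = 3.
|Parcel A∩Parcel C|: x∈[3,8], y∈[6,10] → 5·4 = 20.
|Parcel B∩Parcel C|: x∈[7,10], y∈[6,8] → 3·2 = 6.
|Parcel A∩Parcel B∩Parcel C| = 2.
|Parcel A ∪ Parcel B ∪ Parcel C| = 70 − 29 + 2 = 43.00.

43.00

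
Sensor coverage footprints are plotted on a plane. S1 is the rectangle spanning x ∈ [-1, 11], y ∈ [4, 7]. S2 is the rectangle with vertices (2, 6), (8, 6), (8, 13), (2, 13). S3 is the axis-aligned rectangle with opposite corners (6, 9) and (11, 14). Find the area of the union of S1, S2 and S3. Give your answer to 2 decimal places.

By inclusion–exclusion:
Individual areas: |S1| = 36, |S2| = 42, |S3| = 25.
|S1∩S2|: x∈[2,8], y∈[6,7] → 6·1 = 6.
|S1∩S3| = 0 (no overlap).
|S2∩S3|: x∈[6,8], y∈[9,13] → 2·4 = 8.
|S1∩S2∩S3| = 0.
|S1 ∪ S2 ∪ S3| = 103 − 14 + 0 = 89.00.

89.00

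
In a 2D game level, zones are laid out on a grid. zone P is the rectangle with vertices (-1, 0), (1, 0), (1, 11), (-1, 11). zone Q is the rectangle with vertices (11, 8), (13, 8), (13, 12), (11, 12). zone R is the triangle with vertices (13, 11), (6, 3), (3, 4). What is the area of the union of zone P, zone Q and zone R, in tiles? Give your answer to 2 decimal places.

By inclusion–exclusion:
Individual areas: |zone P| = 22, |zone Q| = 8, |zone R| = 15.5.
|zone P∩zone Q| = 0 (no overlap).
|zone P∩zone R| = 0.
|zone Q∩zone R| = 0.8857.
|zone P∩zone Q∩zone R| = 0.
|zone P ∪ zone Q ∪ zone R| = 45.5 − 0.8857 + 0 = 44.61.

44.61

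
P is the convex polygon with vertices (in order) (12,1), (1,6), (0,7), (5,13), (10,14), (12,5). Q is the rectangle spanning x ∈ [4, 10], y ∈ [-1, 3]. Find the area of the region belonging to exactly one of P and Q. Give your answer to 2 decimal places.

|P| = 91.5, |Q| = 24, |P∩Q| = 1.3091.
|P △ Q| = |P| + |Q| − 2·|P∩Q| = 91.5 + 24 − 2.6182 = 112.88.

112.88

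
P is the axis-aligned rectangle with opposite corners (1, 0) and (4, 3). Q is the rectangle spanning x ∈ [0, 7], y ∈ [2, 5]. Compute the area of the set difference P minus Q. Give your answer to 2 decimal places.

6.00

|P∩Q|: x∈[1,4], y∈[2,3] → 3·1 = 3.
|P| = 9.
|P ∖ Q| = |P| − |P∩Q| = 9 − 3 = 6.00.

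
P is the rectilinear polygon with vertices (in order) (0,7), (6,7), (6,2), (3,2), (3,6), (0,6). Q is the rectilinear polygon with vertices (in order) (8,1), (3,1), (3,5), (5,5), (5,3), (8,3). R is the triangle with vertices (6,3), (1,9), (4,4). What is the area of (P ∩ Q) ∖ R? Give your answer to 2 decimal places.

|P ∩ Q| = 7.
|(P ∩ Q) ∩ R| = 1.2833.
|(P ∩ Q) ∖ R| = 7 − 1.2833 = 5.72.

5.72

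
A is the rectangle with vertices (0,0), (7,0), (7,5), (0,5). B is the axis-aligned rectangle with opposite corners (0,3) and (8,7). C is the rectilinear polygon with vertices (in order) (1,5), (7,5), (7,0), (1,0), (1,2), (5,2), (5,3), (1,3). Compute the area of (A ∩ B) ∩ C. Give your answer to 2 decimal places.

The region (A ∩ B) ∩ C is the polygon with vertices (7,3), (5,3), (1,3), (1,5), (7,5).
By the shoelace formula its area is 12.00.

12.00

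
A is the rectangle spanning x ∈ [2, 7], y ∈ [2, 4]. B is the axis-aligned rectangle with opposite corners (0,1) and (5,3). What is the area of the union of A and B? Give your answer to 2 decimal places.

17.00

By inclusion–exclusion:
Individual areas: |A| = 10, |B| = 10.
|A∩B|: x∈[2,5], y∈[2,3] → 3·1 = 3.
|A ∪ B| = 20 − 3 = 17.00.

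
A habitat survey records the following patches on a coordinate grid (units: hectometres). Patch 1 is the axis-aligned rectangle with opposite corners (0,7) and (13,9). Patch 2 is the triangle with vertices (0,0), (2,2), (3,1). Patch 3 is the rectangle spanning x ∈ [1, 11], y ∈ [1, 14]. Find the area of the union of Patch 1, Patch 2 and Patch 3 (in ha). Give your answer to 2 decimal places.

137.00

By inclusion–exclusion:
Individual areas: |Patch 1| = 26, |Patch 2| = 2, |Patch 3| = 130.
|Patch 1∩Patch 2| = 0.
|Patch 1∩Patch 3|: x∈[1,11], y∈[7,9] → 10·2 = 20.
|Patch 2∩Patch 3| = 1.
|Patch 1∩Patch 2∩Patch 3| = 0.
|Patch 1 ∪ Patch 2 ∪ Patch 3| = 158 − 21 + 0 = 137.00.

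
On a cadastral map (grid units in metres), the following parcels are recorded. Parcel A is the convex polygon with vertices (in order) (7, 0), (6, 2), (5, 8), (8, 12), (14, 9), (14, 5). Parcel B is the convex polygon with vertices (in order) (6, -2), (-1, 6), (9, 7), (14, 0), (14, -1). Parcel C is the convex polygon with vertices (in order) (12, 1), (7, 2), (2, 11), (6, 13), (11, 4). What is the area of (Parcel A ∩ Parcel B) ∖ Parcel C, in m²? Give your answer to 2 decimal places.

4.77

|Parcel A ∩ Parcel B| = 27.2728.
|(Parcel A ∩ Parcel B) ∩ Parcel C| = 22.499.
|(Parcel A ∩ Parcel B) ∖ Parcel C| = 27.2728 − 22.499 = 4.77.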